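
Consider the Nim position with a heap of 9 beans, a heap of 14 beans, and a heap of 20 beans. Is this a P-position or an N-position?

N-position

Nim-sum: 9 ⊕ 14 ⊕ 20 = 19.
The nim-sum is 19 ≠ 0, so this is an N-position: the player to move can win.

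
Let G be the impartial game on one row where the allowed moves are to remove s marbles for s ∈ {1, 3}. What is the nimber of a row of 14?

0

Build the Grundy sequence with g(k) = mex{g(k−s) : s ∈ {1, 3}, s ≤ k}:
k:     0  1  2  3  4  5  6  7  8  9 10 11 12 13 14
g(k):  0  1  0  1  0  1  0  1  0  1  0  1  0  1  0
So g(14) = 0.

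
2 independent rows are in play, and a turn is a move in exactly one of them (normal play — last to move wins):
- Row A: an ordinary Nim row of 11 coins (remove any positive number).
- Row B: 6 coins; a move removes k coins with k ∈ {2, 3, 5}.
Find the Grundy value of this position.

Row A is a plain Nim row of size 11, so its Grundy value is 11.
Build the Grundy sequence for row B with g(k) = mex{g(k−s) : s ∈ {2, 3, 5}, s ≤ k}:
g(0) = mex{} = 0
g(1) = mex{} = 0
g(2) = mex{0} = 1
g(3) = mex{0} = 1
g(4) = mex{0,1} = 2
g(5) = mex{0,1} = 2
g(6) = mex{0,1,2} = 3
So g(6) = 3.
By the Sprague-Grundy theorem, the Grundy value of a sum of independent games is the XOR of the component values.
Combined value = 11 XOR 3 = 8.

8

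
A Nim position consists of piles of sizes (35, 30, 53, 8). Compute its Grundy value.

0

Nim-sum: 35 XOR 30 XOR 53 XOR 8 = 0.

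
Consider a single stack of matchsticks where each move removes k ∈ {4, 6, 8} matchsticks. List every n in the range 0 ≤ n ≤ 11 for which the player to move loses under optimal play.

Build the Grundy sequence with g(k) = mex{g(k−s) : s ∈ {4, 6, 8}, s ≤ k}:
k:     0  1  2  3  4  5  6  7  8  9 10 11
g(k):  0  0  0  0  1  1  1  1  2  2  2  2
The P-positions (g = 0) in 0..11 are 0, 1, 2, 3.

0, 1, 2, 3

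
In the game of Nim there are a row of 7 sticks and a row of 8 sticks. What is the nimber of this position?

Compute the nim-sum pairwise:
7 ⊕ 8 = 15

15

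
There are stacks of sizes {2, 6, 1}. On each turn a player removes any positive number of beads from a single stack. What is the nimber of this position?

5

Compute the nim-sum pairwise:
2 ⊕ 6 = 4
4 ⊕ 1 = 5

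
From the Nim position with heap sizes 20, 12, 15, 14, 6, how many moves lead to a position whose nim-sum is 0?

Write each in binary and XOR column by column:
  10100  (20)
  01100  (12)
  01111  (15)
  01110  (14)
  00110  (6)
  -----
  11111  (31)
The overall nim-sum is X = 31. A heap of size p has a winning move iff p XOR X < p (reduce it to p XOR X).
  20: 20 XOR 31 = 11 < 20 — winning move (to 11).
  12: 12 XOR 31 = 19 ≥ 12 — no move.
  15: 15 XOR 31 = 16 ≥ 15 — no move.
  14: 14 XOR 31 = 17 ≥ 14 — no move.
  6: 6 XOR 31 = 25 ≥ 6 — no move.
That gives 1 winning move.

1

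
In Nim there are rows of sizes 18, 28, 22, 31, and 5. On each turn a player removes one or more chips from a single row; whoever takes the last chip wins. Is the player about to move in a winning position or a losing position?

Winning position

Nim-sum: 18 ⊕ 28 ⊕ 22 ⊕ 31 ⊕ 5 = 2.
The nim-sum is 2 ≠ 0, so this is an N-position: the player to move can win.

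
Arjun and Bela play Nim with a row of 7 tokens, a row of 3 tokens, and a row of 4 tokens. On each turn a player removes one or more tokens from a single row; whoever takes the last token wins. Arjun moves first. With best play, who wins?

Bela wins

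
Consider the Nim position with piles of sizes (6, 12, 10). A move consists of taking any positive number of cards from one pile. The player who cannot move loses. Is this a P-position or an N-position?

P-position

Bitwise XOR of the heap sizes:
  0110  (6)
  1100  (12)
  1010  (10)
  ----
  0000  (0)
The nim-sum is 0, so this is a P-position: the player to move is in a losing position under optimal play.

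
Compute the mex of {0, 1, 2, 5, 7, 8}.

3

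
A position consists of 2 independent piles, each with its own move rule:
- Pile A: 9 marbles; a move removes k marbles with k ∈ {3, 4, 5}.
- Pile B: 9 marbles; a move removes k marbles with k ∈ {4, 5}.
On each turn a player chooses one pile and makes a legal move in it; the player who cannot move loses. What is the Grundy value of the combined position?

For pile A, compute g(0), g(1), … with moves {3, 4, 5}:
g(0) = mex{} = 0
g(1) = mex{} = 0
g(2) = mex{} = 0
g(3) = mex{0} = 1
g(4) = mex{0} = 1
g(5) = mex{0} = 1
g(6) = mex{0,1} = 2
g(7) = mex{0,1} = 2
g(8) = mex{1} = 0
g(9) = mex{1,2} = 0
So g(9) = 0.
Grundy values for pile B (subtraction set {4, 5}):
k:     0  1  2  3  4  5  6  7  8  9
g(k):  0  0  0  0  1  1  1  1  2  0
So g(9) = 0.
By the Sprague-Grundy theorem, the Grundy value of a sum of independent games is the XOR of the component values.
Combined value = 0 ⊕ 0 = 0.

0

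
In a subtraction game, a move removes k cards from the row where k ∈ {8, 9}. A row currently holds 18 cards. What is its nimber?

0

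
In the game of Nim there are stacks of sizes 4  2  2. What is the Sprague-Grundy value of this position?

4

Nim-sum: 4 ⊕ 2 ⊕ 2 = 4.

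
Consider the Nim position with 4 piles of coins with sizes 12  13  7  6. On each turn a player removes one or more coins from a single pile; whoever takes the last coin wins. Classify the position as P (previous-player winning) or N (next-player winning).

Compute the nim-sum pairwise:
12 XOR 13 = 1
1 XOR 7 = 6
6 XOR 6 = 0
The nim-sum is 0, so this is a P-position: the player to move is in a losing position under optimal play.

P-position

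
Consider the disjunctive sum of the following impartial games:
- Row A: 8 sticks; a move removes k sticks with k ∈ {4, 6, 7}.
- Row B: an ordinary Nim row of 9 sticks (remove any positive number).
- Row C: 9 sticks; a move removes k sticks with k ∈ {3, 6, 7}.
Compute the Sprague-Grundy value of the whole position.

For row A, compute g(0), g(1), … with moves {4, 6, 7}:
g(0) = mex{} = 0
g(1) = mex{} = 0
g(2) = mex{} = 0
g(3) = mex{} = 0
g(4) = mex{0} = 1
g(5) = mex{0} = 1
g(6) = mex{0} = 1
g(7) = mex{0} = 1
g(8) = mex{0,1} = 2
So g(8) = 2.
Row B is a plain Nim row of size 9, so its Grundy value is 9.
For row C, compute g(0), g(1), … with moves {3, 6, 7}:
g(0) = mex{} = 0
g(1) = mex{} = 0
g(2) = mex{} = 0
g(3) = mex{0} = 1
g(4) = mex{0} = 1
g(5) = mex{0} = 1
g(6) = mex{0,1} = 2
g(7) = mex{0,1} = 2
g(8) = mex{0,1} = 2
g(9) = mex{0,1,2} = 3
So g(9) = 3.
The value of a disjunctive sum is the nim-sum of the parts.
Combined value = 2 ⊕ 9 ⊕ 3 = 8.

8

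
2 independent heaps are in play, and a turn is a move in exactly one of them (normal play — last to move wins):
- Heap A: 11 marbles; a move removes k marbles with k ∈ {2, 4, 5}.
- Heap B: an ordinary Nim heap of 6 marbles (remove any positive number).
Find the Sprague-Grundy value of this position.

4

For heap A, compute g(0), g(1), … with moves {2, 4, 5}:
k:     0  1  2  3  4  5  6  7  8  9 10 11
g(k):  0  0  1  1  2  2  3  0  0  1  1  2
So g(11) = 2.
Heap B is a plain Nim heap of size 6, so its Grundy value is 6.
By the Sprague-Grundy theorem, the Grundy value of a sum of independent games is the XOR of the component values.
Combined value = 2 ⊕ 6 = 4.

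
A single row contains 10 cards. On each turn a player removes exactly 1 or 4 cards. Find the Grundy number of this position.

0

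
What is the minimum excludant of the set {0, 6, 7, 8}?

0 is in the set but 1 is not, so the mex is 1.

1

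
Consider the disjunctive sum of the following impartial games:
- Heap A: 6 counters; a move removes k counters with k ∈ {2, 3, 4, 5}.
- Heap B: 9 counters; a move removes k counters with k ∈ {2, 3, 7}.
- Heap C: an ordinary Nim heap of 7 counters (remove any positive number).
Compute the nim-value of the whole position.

6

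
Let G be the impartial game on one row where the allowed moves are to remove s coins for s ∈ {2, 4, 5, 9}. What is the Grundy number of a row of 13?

3

Compute g(0), g(1), … for moves {2, 4, 5, 9}:
k:     0  1  2  3  4  5  6  7  8  9 10 11 12 13
g(k):  0  0  1  1  2  2  3  0  0  1  1  2  2  3
So g(13) = 3.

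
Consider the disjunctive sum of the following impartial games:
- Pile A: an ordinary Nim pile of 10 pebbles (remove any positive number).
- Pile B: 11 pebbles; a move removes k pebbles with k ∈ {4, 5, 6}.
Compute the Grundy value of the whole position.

Pile A is a plain Nim pile of size 10, so its Grundy value is 10.
Build the Grundy sequence for pile B with g(k) = mex{g(k−s) : s ∈ {4, 5, 6}, s ≤ k}:
g(0) = mex{} = 0
g(1) = mex{} = 0
g(2) = mex{} = 0
g(3) = mex{} = 0
g(4) = mex{0} = 1
g(5) = mex{0} = 1
g(6) = mex{0} = 1
g(7) = mex{0} = 1
g(8) = mex{0,1} = 2
g(9) = mex{0,1} = 2
g(10) = mex{1} = 0
g(11) = mex{1} = 0
So g(11) = 0.
By the Sprague-Grundy theorem, the Grundy value of a sum of independent games is the XOR of the component values.
Combined value = 10 XOR 0 = 10.

10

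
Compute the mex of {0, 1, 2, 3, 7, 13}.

4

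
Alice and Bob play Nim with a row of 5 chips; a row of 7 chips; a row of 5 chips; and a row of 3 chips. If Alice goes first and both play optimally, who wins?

Compute the nim-sum pairwise:
5 ^ 7 = 2
2 ^ 5 = 7
7 ^ 3 = 4
The nim-sum is 4 ≠ 0, so this is an N-position: the player to move can win; Alice has a winning move.

Alice wins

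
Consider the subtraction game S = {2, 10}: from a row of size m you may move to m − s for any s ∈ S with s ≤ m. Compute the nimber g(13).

Grundy values for subtraction set {2, 10}:
g(0) = mex{} = 0
g(1) = mex{} = 0
g(2) = mex{0} = 1
g(3) = mex{0} = 1
g(4) = mex{1} = 0
g(5) = mex{1} = 0
g(6) = mex{0} = 1
g(7) = mex{0} = 1
g(8) = mex{1} = 0
g(9) = mex{1} = 0
g(10) = mex{0} = 1
g(11) = mex{0} = 1
g(12) = mex{1} = 0
g(13) = mex{1} = 0
So g(13) = 0.

0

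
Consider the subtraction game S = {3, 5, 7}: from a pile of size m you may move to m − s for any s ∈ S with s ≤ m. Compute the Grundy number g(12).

0

Build the Grundy sequence with g(k) = mex{g(k−s) : s ∈ {3, 5, 7}, s ≤ k}:
g(0) = mex{} = 0
g(1) = mex{} = 0
g(2) = mex{} = 0
g(3) = mex{0} = 1
g(4) = mex{0} = 1
g(5) = mex{0} = 1
g(6) = mex{0,1} = 2
g(7) = mex{0,1} = 2
g(8) = mex{0,1} = 2
g(9) = mex{0,1,2} = 3
g(10) = mex{1,2} = 0
g(11) = mex{1,2} = 0
g(12) = mex{1,2,3} = 0
So g(12) = 0.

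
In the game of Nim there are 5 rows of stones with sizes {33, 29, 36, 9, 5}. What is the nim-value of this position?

Nim-sum: 33 ⊕ 29 ⊕ 36 ⊕ 9 ⊕ 5 = 20.

20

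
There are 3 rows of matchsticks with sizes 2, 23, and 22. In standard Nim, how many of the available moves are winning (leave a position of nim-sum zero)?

Nim-sum: 2 XOR 23 XOR 22 = 3.
The overall nim-sum is X = 3. A row of size p has a winning move iff p XOR X < p (reduce it to p XOR X).
  2: 2 XOR 3 = 1 < 2 — winning move (to 1).
  23: 23 XOR 3 = 20 < 23 — winning move (to 20).
  22: 22 XOR 3 = 21 < 22 — winning move (to 21).
That gives 3 winning moves.

3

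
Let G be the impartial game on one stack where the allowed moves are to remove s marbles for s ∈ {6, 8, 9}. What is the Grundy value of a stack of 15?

Compute g(0), g(1), … for moves {6, 8, 9}:
k:     0  1  2  3  4  5  6  7  8  9 10 11 12 13 14 15
g(k):  0  0  0  0  0  0  1  1  1  1  1  1  2  2  2  0
So g(15) = 0.

0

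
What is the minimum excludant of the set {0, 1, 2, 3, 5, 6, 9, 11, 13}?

The values 0, 1, 2, 3 are all present; 4 is the first non-negative integer missing from the set.

4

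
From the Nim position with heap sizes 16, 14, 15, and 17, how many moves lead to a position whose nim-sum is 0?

0

Compute the nim-sum pairwise:
16 XOR 14 = 30
30 XOR 15 = 17
17 XOR 17 = 0
The nim-sum is already 0, so every move leaves a nonzero nim-sum — there are no winning moves.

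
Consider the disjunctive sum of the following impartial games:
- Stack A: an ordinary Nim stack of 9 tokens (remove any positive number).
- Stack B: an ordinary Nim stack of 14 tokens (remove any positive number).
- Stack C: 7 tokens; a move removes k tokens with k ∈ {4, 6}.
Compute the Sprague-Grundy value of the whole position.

Stack A is a plain Nim stack of size 9, so its Grundy value is 9.
Stack B is a plain Nim stack of size 14, so its Grundy value is 14.
Grundy values for stack C (subtraction set {4, 6}):
g(0) = mex{} = 0
g(1) = mex{} = 0
g(2) = mex{} = 0
g(3) = mex{} = 0
g(4) = mex{0} = 1
g(5) = mex{0} = 1
g(6) = mex{0} = 1
g(7) = mex{0} = 1
So g(7) = 1.
By the Sprague-Grundy theorem, the Grundy value of a sum of independent games is the XOR of the component values.
Combined value = 9 ⊕ 14 ⊕ 1 = 6.

6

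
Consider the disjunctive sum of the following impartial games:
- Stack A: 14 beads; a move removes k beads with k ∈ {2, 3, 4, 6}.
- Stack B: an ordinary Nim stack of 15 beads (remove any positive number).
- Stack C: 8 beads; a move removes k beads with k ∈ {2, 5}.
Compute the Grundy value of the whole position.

12

Grundy values for stack A (subtraction set {2, 3, 4, 6}):
k:     0  1  2  3  4  5  6  7  8  9 10 11 12 13 14
g(k):  0  0  1  1  2  2  3  3  0  0  1  1  2  2  3
So g(14) = 3.
Stack B is a plain Nim stack of size 15, so its Grundy value is 15.
For stack C, compute g(0), g(1), … with moves {2, 5}:
k:     0  1  2  3  4  5  6  7  8
g(k):  0  0  1  1  0  2  1  0  0
So g(8) = 0.
By the Sprague-Grundy theorem, the Grundy value of a sum of independent games is the XOR of the component values.
Combined value = 3 XOR 15 XOR 0 = 12.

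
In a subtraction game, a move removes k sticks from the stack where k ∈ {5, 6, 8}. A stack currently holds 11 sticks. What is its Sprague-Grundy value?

Build the Grundy sequence with g(k) = mex{g(k−s) : s ∈ {5, 6, 8}, s ≤ k}:
k:     0  1  2  3  4  5  6  7  8  9 10 11
g(k):  0  0  0  0  0  1  1  1  1  1  2  2
So g(11) = 2.

2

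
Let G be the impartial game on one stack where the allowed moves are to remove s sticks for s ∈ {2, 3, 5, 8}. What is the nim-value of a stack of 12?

Grundy values for subtraction set {2, 3, 5, 8}:
g(0) = mex{} = 0
g(1) = mex{} = 0
g(2) = mex{0} = 1
g(3) = mex{0} = 1
g(4) = mex{0,1} = 2
g(5) = mex{0,1} = 2
g(6) = mex{0,1,2} = 3
g(7) = mex{1,2} = 0
g(8) = mex{0,1,2,3} = 4
g(9) = mex{0,2,3} = 1
g(10) = mex{0,1,2,4} = 3
g(11) = mex{1,3,4} = 0
g(12) = mex{0,1,2,3} = 4
So g(12) = 4.

4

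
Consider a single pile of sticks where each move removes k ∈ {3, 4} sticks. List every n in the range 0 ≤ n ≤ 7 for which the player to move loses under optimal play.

Grundy values for subtraction set {3, 4}:
g(0) = mex{} = 0
g(1) = mex{} = 0
g(2) = mex{} = 0
g(3) = mex{0} = 1
g(4) = mex{0} = 1
g(5) = mex{0} = 1
g(6) = mex{0,1} = 2
g(7) = mex{1} = 0
The P-positions (g = 0) in 0..7 are 0, 1, 2, 7.

0, 1, 2, 7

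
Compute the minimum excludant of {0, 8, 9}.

1

0 is in the set but 1 is not, so the mex is 1.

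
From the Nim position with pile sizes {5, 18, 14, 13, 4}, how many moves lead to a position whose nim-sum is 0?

1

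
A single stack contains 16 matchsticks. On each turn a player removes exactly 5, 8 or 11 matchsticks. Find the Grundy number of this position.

Build the Grundy sequence with g(k) = mex{g(k−s) : s ∈ {5, 8, 11}, s ≤ k}:
k:     0  1  2  3  4  5  6  7  8  9 10 11 12 13 14 15 16
g(k):  0  0  0  0  0  1  1  1  1  1  2  2  2  2  2  3  0
So g(16) = 0.

0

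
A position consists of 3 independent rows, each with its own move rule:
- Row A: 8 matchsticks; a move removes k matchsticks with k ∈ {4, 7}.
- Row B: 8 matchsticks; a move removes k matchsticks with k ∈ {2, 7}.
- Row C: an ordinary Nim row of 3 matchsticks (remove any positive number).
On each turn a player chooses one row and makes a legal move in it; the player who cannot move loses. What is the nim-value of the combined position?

3

Build the Grundy sequence for row A with g(k) = mex{g(k−s) : s ∈ {4, 7}, s ≤ k}:
k:     0  1  2  3  4  5  6  7  8
g(k):  0  0  0  0  1  1  1  1  2
So g(8) = 2.
Grundy values for row B (subtraction set {2, 7}):
g(0) = mex{} = 0
g(1) = mex{} = 0
g(2) = mex{0} = 1
g(3) = mex{0} = 1
g(4) = mex{1} = 0
g(5) = mex{1} = 0
g(6) = mex{0} = 1
g(7) = mex{0} = 1
g(8) = mex{0,1} = 2
So g(8) = 2.
Row C is a plain Nim row of size 3, so its Grundy value is 3.
By the Sprague-Grundy theorem, the Grundy value of a sum of independent games is the XOR of the component values.
Combined value = 2 XOR 2 XOR 3 = 3.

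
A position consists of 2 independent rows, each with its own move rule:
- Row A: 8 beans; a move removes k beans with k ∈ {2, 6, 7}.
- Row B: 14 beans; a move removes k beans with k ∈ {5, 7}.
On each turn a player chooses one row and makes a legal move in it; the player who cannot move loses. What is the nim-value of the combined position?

2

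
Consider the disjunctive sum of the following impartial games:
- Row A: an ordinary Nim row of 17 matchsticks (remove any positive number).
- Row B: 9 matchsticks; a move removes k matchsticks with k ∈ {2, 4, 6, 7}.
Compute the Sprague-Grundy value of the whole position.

Row A is a plain Nim row of size 17, so its Grundy value is 17.
For row B, compute g(0), g(1), … with moves {2, 4, 6, 7}:
k:     0  1  2  3  4  5  6  7  8  9
g(k):  0  0  1  1  2  2  3  3  4  0
So g(9) = 0.
The value of a disjunctive sum is the nim-sum of the parts.
Combined value = 17 ⊕ 0 = 17.

17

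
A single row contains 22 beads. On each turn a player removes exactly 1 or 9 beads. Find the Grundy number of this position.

Build the Grundy sequence with g(k) = mex{g(k−s) : s ∈ {1, 9}, s ≤ k}:
k:     0  1  2  3  4  5  6  7  8  9 10 11 12 13 14 15 16 17 18 19 20 21 22
g(k):  0  1  0  1  0  1  0  1  0  1  0  1  0  1  0  1  0  1  0  1  0  1  0
So g(22) = 0.

0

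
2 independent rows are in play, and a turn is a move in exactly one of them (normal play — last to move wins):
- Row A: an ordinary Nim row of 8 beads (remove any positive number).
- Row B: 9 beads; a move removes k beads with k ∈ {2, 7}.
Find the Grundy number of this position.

Row A is a plain Nim row of size 8, so its Grundy value is 8.
For row B, compute g(0), g(1), … with moves {2, 7}:
k:     0  1  2  3  4  5  6  7  8  9
g(k):  0  0  1  1  0  0  1  1  2  0
So g(9) = 0.
The value of a disjunctive sum is the nim-sum of the parts.
Combined value = 8 ⊕ 0 = 8.

8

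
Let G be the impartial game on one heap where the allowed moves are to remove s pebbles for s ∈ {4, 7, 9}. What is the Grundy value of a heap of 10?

Build the Grundy sequence with g(k) = mex{g(k−s) : s ∈ {4, 7, 9}, s ≤ k}:
k:     0  1  2  3  4  5  6  7  8  9 10
g(k):  0  0  0  0  1  1  1  1  2  2  2
So g(10) = 2.

2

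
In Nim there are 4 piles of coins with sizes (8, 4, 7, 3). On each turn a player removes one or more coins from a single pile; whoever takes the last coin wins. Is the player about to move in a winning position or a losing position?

Nim-sum: 8 XOR 4 XOR 7 XOR 3 = 8.
The nim-sum is 8 ≠ 0, so this is an N-position: the player to move can win.

Winning position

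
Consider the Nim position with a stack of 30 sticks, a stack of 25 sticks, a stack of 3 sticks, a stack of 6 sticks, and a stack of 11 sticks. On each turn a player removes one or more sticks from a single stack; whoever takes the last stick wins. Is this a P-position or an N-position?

Nim-sum: 30 ^ 25 ^ 3 ^ 6 ^ 11 = 9.
The nim-sum is 9 ≠ 0, so this is an N-position: the player to move can win.

N-position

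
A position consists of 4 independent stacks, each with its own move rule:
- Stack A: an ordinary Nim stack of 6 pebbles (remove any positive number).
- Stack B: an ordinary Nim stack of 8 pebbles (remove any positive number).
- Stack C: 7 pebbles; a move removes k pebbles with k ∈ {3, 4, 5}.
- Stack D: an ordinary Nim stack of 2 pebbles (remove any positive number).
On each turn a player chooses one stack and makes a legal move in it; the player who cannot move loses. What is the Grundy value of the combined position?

14

Stack A is a plain Nim stack of size 6, so its Grundy value is 6.
Stack B is a plain Nim stack of size 8, so its Grundy value is 8.
Grundy values for stack C (subtraction set {3, 4, 5}):
g(0) = mex{} = 0
g(1) = mex{} = 0
g(2) = mex{} = 0
g(3) = mex{0} = 1
g(4) = mex{0} = 1
g(5) = mex{0} = 1
g(6) = mex{0,1} = 2
g(7) = mex{0,1} = 2
So g(7) = 2.
Stack D is a plain Nim stack of size 2, so its Grundy value is 2.
The value of a disjunctive sum is the nim-sum of the parts.
Combined value = 6 XOR 8 XOR 2 XOR 2 = 14.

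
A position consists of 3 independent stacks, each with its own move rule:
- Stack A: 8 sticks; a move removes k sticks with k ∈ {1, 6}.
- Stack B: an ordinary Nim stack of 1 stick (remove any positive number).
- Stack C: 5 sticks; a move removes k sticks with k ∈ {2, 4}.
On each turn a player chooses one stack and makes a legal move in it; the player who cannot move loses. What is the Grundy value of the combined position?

2

Grundy values for stack A (subtraction set {1, 6}):
k:     0  1  2  3  4  5  6  7  8
g(k):  0  1  0  1  0  1  2  0  1
So g(8) = 1.
Stack B is a plain Nim stack of size 1, so its Grundy value is 1.
Build the Grundy sequence for stack C with g(k) = mex{g(k−s) : s ∈ {2, 4}, s ≤ k}:
k:     0  1  2  3  4  5
g(k):  0  0  1  1  2  2
So g(5) = 2.
By the Sprague-Grundy theorem, the Grundy value of a sum of independent games is the XOR of the component values.
Combined value = 1 ⊕ 1 ⊕ 2 = 2.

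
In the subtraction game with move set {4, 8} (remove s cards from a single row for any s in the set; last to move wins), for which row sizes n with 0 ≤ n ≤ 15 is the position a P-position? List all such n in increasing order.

0, 1, 2, 3, 12, 13, 14, 15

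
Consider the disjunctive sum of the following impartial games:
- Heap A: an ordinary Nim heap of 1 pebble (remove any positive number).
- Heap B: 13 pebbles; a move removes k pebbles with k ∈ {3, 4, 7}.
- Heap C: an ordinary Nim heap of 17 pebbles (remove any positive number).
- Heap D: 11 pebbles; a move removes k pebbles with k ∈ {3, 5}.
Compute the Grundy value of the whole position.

Heap A is a plain Nim heap of size 1, so its Grundy value is 1.
Build the Grundy sequence for heap B with g(k) = mex{g(k−s) : s ∈ {3, 4, 7}, s ≤ k}:
k:     0  1  2  3  4  5  6  7  8  9 10 11 12 13
g(k):  0  0  0  1  1  1  2  2  2  3  0  0  0  1
So g(13) = 1.
Heap C is a plain Nim heap of size 17, so its Grundy value is 17.
Grundy values for heap D (subtraction set {3, 5}):
g(0) = mex{} = 0
g(1) = mex{} = 0
g(2) = mex{} = 0
g(3) = mex{0} = 1
g(4) = mex{0} = 1
g(5) = mex{0} = 1
g(6) = mex{0,1} = 2
g(7) = mex{0,1} = 2
g(8) = mex{1} = 0
g(9) = mex{1,2} = 0
g(10) = mex{1,2} = 0
g(11) = mex{0,2} = 1
So g(11) = 1.
The value of a disjunctive sum is the nim-sum of the parts.
Combined value = 1 XOR 1 XOR 17 XOR 1 = 16.

16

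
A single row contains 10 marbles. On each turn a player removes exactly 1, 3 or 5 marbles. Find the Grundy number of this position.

0

Compute g(0), g(1), … for moves {1, 3, 5}:
k:     0  1  2  3  4  5  6  7  8  9 10
g(k):  0  1  0  1  0  1  0  1  0  1  0
So g(10) = 0.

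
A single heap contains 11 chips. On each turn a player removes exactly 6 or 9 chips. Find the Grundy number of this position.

1

Build the Grundy sequence with g(k) = mex{g(k−s) : s ∈ {6, 9}, s ≤ k}:
k:     0  1  2  3  4  5  6  7  8  9 10 11
g(k):  0  0  0  0  0  0  1  1  1  1  1  1
So g(11) = 1.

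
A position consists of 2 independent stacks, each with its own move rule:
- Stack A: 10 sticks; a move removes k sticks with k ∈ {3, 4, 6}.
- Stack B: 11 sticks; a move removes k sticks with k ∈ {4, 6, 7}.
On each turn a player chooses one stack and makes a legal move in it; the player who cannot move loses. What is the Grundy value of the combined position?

For stack A, compute g(0), g(1), … with moves {3, 4, 6}:
k:     0  1  2  3  4  5  6  7  8  9 10
g(k):  0  0  0  1  1  1  2  2  2  0  0
So g(10) = 0.
For stack B, compute g(0), g(1), … with moves {4, 6, 7}:
g(0) = mex{} = 0
g(1) = mex{} = 0
g(2) = mex{} = 0
g(3) = mex{} = 0
g(4) = mex{0} = 1
g(5) = mex{0} = 1
g(6) = mex{0} = 1
g(7) = mex{0} = 1
g(8) = mex{0,1} = 2
g(9) = mex{0,1} = 2
g(10) = mex{0,1} = 2
g(11) = mex{1} = 0
So g(11) = 0.
By the Sprague-Grundy theorem, the Grundy value of a sum of independent games is the XOR of the component values.
Combined value = 0 ⊕ 0 = 0.

0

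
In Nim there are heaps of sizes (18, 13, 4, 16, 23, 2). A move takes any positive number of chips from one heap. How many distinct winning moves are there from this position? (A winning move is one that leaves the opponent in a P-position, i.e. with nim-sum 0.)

Write each in binary and XOR column by column:
  10010  (18)
  01101  (13)
  00100  (4)
  10000  (16)
  10111  (23)
  00010  (2)
  -----
  11110  (30)
The overall nim-sum is X = 30. A heap of size p has a winning move iff p XOR X < p (reduce it to p XOR X).
  18: 18 XOR 30 = 12 < 18 — winning move (to 12).
  13: 13 XOR 30 = 19 ≥ 13 — no move.
  4: 4 XOR 30 = 26 ≥ 4 — no move.
  16: 16 XOR 30 = 14 < 16 — winning move (to 14).
  23: 23 XOR 30 = 9 < 23 — winning move (to 9).
  2: 2 XOR 30 = 28 ≥ 2 — no move.
That gives 3 winning moves.

3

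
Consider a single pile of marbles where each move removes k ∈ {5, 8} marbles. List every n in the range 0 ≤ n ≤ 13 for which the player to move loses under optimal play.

0, 1, 2, 3, 4, 13

Build the Grundy sequence with g(k) = mex{g(k−s) : s ∈ {5, 8}, s ≤ k}:
g(0) = mex{} = 0
g(1) = mex{} = 0
g(2) = mex{} = 0
g(3) = mex{} = 0
g(4) = mex{} = 0
g(5) = mex{0} = 1
g(6) = mex{0} = 1
g(7) = mex{0} = 1
g(8) = mex{0} = 1
g(9) = mex{0} = 1
g(10) = mex{0,1} = 2
g(11) = mex{0,1} = 2
g(12) = mex{0,1} = 2
g(13) = mex{1} = 0
The P-positions (g = 0) in 0..13 are 0, 1, 2, 3, 4, 13.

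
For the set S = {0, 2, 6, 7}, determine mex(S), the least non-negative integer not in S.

0 is in the set but 1 is not, so the mex is 1.

1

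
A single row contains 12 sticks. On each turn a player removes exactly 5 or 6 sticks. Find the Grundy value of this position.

0

Build the Grundy sequence with g(k) = mex{g(k−s) : s ∈ {5, 6}, s ≤ k}:
g(0) = mex{} = 0
g(1) = mex{} = 0
g(2) = mex{} = 0
g(3) = mex{} = 0
g(4) = mex{} = 0
g(5) = mex{0} = 1
g(6) = mex{0} = 1
g(7) = mex{0} = 1
g(8) = mex{0} = 1
g(9) = mex{0} = 1
g(10) = mex{0,1} = 2
g(11) = mex{1} = 0
g(12) = mex{1} = 0
So g(12) = 0.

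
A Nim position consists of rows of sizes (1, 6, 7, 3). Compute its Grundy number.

3

Nim-sum: 1 XOR 6 XOR 7 XOR 3 = 3.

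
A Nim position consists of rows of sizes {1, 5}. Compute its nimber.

4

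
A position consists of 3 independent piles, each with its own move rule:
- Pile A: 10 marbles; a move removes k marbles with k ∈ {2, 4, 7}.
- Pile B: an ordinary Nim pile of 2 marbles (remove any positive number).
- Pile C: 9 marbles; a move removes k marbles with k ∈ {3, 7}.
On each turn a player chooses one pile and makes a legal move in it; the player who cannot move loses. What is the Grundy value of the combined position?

1

Grundy values for pile A (subtraction set {2, 4, 7}):
g(0) = mex{} = 0
g(1) = mex{} = 0
g(2) = mex{0} = 1
g(3) = mex{0} = 1
g(4) = mex{0,1} = 2
g(5) = mex{0,1} = 2
g(6) = mex{1,2} = 0
g(7) = mex{0,1,2} = 3
g(8) = mex{0,2} = 1
g(9) = mex{1,2,3} = 0
g(10) = mex{0,1} = 2
So g(10) = 2.
Pile B is a plain Nim pile of size 2, so its Grundy value is 2.
Build the Grundy sequence for pile C with g(k) = mex{g(k−s) : s ∈ {3, 7}, s ≤ k}:
k:     0  1  2  3  4  5  6  7  8  9
g(k):  0  0  0  1  1  1  0  2  2  1
So g(9) = 1.
By the Sprague-Grundy theorem, the Grundy value of a sum of independent games is the XOR of the component values.
Combined value = 2 ⊕ 2 ⊕ 1 = 1.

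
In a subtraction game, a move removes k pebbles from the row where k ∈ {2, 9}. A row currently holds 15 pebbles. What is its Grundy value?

0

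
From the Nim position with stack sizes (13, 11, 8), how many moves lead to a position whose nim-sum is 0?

Nim-sum: 13 ^ 11 ^ 8 = 14.
The overall nim-sum is X = 14. A stack of size p has a winning move iff p XOR X < p (reduce it to p XOR X).
  13: 13 XOR 14 = 3 < 13 — winning move (to 3).
  11: 11 XOR 14 = 5 < 11 — winning move (to 5).
  8: 8 XOR 14 = 6 < 8 — winning move (to 6).
That gives 3 winning moves.

3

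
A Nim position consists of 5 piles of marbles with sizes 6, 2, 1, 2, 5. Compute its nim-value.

2

Compute the nim-sum pairwise:
6 ⊕ 2 = 4
4 ⊕ 1 = 5
5 ⊕ 2 = 7
7 ⊕ 5 = 2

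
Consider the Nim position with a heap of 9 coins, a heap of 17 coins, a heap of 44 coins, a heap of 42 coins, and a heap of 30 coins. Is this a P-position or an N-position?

Nim-sum: 9 ^ 17 ^ 44 ^ 42 ^ 30 = 0.
The nim-sum is 0, so this is a P-position: the player to move is in a losing position under optimal play.

P-position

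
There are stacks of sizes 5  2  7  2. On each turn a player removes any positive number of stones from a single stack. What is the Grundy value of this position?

2

Nim-sum: 5 XOR 2 XOR 7 XOR 2 = 2.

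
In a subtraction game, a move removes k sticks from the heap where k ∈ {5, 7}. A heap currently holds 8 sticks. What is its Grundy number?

Build the Grundy sequence with g(k) = mex{g(k−s) : s ∈ {5, 7}, s ≤ k}:
k:     0  1  2  3  4  5  6  7  8
g(k):  0  0  0  0  0  1  1  1  1
So g(8) = 1.

1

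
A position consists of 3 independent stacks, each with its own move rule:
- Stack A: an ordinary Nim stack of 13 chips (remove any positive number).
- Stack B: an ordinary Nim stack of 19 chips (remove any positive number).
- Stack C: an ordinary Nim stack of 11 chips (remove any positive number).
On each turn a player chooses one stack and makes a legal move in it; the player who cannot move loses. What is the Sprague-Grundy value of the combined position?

21

Stack A is a plain Nim stack of size 13, so its Grundy value is 13.
Stack B is a plain Nim stack of size 19, so its Grundy value is 19.
Stack C is a plain Nim stack of size 11, so its Grundy value is 11.
By the Sprague-Grundy theorem, the Grundy value of a sum of independent games is the XOR of the component values.
Combined value = 13 ⊕ 19 ⊕ 11 = 21.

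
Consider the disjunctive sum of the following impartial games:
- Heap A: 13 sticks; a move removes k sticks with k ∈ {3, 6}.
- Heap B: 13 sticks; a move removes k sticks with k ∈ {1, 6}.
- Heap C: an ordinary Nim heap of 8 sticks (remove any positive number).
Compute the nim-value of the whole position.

11

Build the Grundy sequence for heap A with g(k) = mex{g(k−s) : s ∈ {3, 6}, s ≤ k}:
g(0) = mex{} = 0
g(1) = mex{} = 0
g(2) = mex{} = 0
g(3) = mex{0} = 1
g(4) = mex{0} = 1
g(5) = mex{0} = 1
g(6) = mex{0,1} = 2
g(7) = mex{0,1} = 2
g(8) = mex{0,1} = 2
g(9) = mex{1,2} = 0
g(10) = mex{1,2} = 0
g(11) = mex{1,2} = 0
g(12) = mex{0,2} = 1
g(13) = mex{0,2} = 1
So g(13) = 1.
For heap B, compute g(0), g(1), … with moves {1, 6}:
g(0) = mex{} = 0
g(1) = mex{0} = 1
g(2) = mex{1} = 0
g(3) = mex{0} = 1
g(4) = mex{1} = 0
g(5) = mex{0} = 1
g(6) = mex{0,1} = 2
g(7) = mex{1,2} = 0
g(8) = mex{0} = 1
g(9) = mex{1} = 0
g(10) = mex{0} = 1
g(11) = mex{1} = 0
g(12) = mex{0,2} = 1
g(13) = mex{0,1} = 2
So g(13) = 2.
Heap C is a plain Nim heap of size 8, so its Grundy value is 8.
The value of a disjunctive sum is the nim-sum of the parts.
Combined value = 1 XOR 2 XOR 8 = 11.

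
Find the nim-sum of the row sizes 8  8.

0

In binary:
  1000  (8)
  1000  (8)
  ----
  0000  (0)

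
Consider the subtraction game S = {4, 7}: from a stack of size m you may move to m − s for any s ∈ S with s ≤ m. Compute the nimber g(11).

0

Compute g(0), g(1), … for moves {4, 7}:
g(0) = mex{} = 0
g(1) = mex{} = 0
g(2) = mex{} = 0
g(3) = mex{} = 0
g(4) = mex{0} = 1
g(5) = mex{0} = 1
g(6) = mex{0} = 1
g(7) = mex{0} = 1
g(8) = mex{0,1} = 2
g(9) = mex{0,1} = 2
g(10) = mex{0,1} = 2
g(11) = mex{1} = 0
So g(11) = 0.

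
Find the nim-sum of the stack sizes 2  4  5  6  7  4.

6

Write each in binary and XOR column by column:
  010  (2)
  100  (4)
  101  (5)
  110  (6)
  111  (7)
  100  (4)
  ---
  110  (6)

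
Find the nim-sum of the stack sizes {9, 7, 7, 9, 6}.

6

Nim-sum: 9 XOR 7 XOR 7 XOR 9 XOR 6 = 6.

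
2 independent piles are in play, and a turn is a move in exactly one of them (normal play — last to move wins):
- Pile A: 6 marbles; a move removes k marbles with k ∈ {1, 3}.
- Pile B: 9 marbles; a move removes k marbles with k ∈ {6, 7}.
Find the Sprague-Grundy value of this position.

1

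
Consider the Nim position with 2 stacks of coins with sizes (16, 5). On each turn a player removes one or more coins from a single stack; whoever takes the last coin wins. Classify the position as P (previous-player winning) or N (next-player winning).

N-position

Nim-sum: 16 ⊕ 5 = 21.
The nim-sum is 21 ≠ 0, so this is an N-position: the player to move can win.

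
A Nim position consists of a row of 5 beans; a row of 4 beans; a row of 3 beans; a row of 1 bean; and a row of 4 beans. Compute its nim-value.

Bitwise XOR of the heap sizes:
  101  (5)
  100  (4)
  011  (3)
  001  (1)
  100  (4)
  ---
  111  (7)

7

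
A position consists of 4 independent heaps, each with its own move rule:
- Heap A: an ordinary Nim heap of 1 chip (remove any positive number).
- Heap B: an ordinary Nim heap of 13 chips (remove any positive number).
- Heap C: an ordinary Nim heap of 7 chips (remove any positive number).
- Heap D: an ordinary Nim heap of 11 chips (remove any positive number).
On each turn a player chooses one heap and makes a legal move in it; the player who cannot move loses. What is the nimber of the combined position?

Heap A is a plain Nim heap of size 1, so its Grundy value is 1.
Heap B is a plain Nim heap of size 13, so its Grundy value is 13.
Heap C is a plain Nim heap of size 7, so its Grundy value is 7.
Heap D is a plain Nim heap of size 11, so its Grundy value is 11.
By the Sprague-Grundy theorem, the Grundy value of a sum of independent games is the XOR of the component values.
Combined value = 1 ⊕ 13 ⊕ 7 ⊕ 11 = 0.

0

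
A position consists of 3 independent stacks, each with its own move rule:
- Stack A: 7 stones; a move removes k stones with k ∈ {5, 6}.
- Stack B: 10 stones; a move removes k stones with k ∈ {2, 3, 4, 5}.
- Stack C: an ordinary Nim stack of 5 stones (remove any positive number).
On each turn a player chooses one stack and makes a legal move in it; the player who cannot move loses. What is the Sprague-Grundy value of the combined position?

For stack A, compute g(0), g(1), … with moves {5, 6}:
g(0) = mex{} = 0
g(1) = mex{} = 0
g(2) = mex{} = 0
g(3) = mex{} = 0
g(4) = mex{} = 0
g(5) = mex{0} = 1
g(6) = mex{0} = 1
g(7) = mex{0} = 1
So g(7) = 1.
For stack B, compute g(0), g(1), … with moves {2, 3, 4, 5}:
k:     0  1  2  3  4  5  6  7  8  9 10
g(k):  0  0  1  1  2  2  3  0  0  1  1
So g(10) = 1.
Stack C is a plain Nim stack of size 5, so its Grundy value is 5.
The value of a disjunctive sum is the nim-sum of the parts.
Combined value = 1 ⊕ 1 ⊕ 5 = 5.

5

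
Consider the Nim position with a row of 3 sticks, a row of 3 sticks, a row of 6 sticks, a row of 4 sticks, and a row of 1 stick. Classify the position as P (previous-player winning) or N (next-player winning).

In binary:
  011  (3)
  011  (3)
  110  (6)
  100  (4)
  001  (1)
  ---
  011  (3)
The nim-sum is 3 ≠ 0, so this is an N-position: the player to move can win.

N-position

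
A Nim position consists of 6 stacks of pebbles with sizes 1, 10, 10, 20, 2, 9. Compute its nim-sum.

30

Nim-sum: 1 XOR 10 XOR 10 XOR 20 XOR 2 XOR 9 = 30.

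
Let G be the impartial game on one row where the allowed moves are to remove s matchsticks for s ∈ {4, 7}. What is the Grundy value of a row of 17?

Grundy values for subtraction set {4, 7}:
k:     0  1  2  3  4  5  6  7  8  9 10 11 12 13 14 15 16 17
g(k):  0  0  0  0  1  1  1  1  2  2  2  0  0  0  0  1  1  1
So g(17) = 1.

1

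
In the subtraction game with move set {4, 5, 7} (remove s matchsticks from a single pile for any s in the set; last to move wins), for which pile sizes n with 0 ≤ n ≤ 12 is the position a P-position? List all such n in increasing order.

0, 1, 2, 3, 11, 12

Build the Grundy sequence with g(k) = mex{g(k−s) : s ∈ {4, 5, 7}, s ≤ k}:
k:     0  1  2  3  4  5  6  7  8  9 10 11 12
g(k):  0  0  0  0  1  1  1  1  2  2  2  0  0
The P-positions (g = 0) in 0..12 are 0, 1, 2, 3, 11, 12.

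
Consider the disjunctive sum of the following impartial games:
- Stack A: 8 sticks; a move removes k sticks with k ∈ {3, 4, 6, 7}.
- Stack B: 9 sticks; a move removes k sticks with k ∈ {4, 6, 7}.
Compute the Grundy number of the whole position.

Build the Grundy sequence for stack A with g(k) = mex{g(k−s) : s ∈ {3, 4, 6, 7}, s ≤ k}:
k:     0  1  2  3  4  5  6  7  8
g(k):  0  0  0  1  1  1  2  2  2
So g(8) = 2.
Build the Grundy sequence for stack B with g(k) = mex{g(k−s) : s ∈ {4, 6, 7}, s ≤ k}:
g(0) = mex{} = 0
g(1) = mex{} = 0
g(2) = mex{} = 0
g(3) = mex{} = 0
g(4) = mex{0} = 1
g(5) = mex{0} = 1
g(6) = mex{0} = 1
g(7) = mex{0} = 1
g(8) = mex{0,1} = 2
g(9) = mex{0,1} = 2
So g(9) = 2.
The value of a disjunctive sum is the nim-sum of the parts.
Combined value = 2 XOR 2 = 0.

0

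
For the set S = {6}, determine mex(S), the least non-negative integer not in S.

0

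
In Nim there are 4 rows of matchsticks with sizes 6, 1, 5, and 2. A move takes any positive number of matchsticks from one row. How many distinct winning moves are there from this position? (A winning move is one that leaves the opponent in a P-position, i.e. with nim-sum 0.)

In binary:
  110  (6)
  001  (1)
  101  (5)
  010  (2)
  ---
  000  (0)
The nim-sum is already 0, so every move leaves a nonzero nim-sum — there are no winning moves.

0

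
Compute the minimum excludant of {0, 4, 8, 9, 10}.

1

0 is in the set but 1 is not, so the mex is 1.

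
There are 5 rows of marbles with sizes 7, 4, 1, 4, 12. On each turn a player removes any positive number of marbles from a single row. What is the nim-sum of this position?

Bitwise XOR of the heap sizes:
  0111  (7)
  0100  (4)
  0001  (1)
  0100  (4)
  1100  (12)
  ----
  1010  (10)

10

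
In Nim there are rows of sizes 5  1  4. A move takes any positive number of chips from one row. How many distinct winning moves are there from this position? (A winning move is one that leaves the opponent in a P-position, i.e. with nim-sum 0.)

0

Nim-sum: 5 ^ 1 ^ 4 = 0.
The nim-sum is already 0, so every move leaves a nonzero nim-sum — there are no winning moves.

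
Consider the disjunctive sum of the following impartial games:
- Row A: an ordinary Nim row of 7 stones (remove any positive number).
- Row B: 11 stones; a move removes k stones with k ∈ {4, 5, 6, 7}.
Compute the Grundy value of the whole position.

7

Row A is a plain Nim row of size 7, so its Grundy value is 7.
Grundy values for row B (subtraction set {4, 5, 6, 7}):
k:     0  1  2  3  4  5  6  7  8  9 10 11
g(k):  0  0  0  0  1  1  1  1  2  2  2  0
So g(11) = 0.
By the Sprague-Grundy theorem, the Grundy value of a sum of independent games is the XOR of the component values.
Combined value = 7 XOR 0 = 7.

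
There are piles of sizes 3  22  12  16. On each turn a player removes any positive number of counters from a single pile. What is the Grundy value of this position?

Write each in binary and XOR column by column:
  00011  (3)
  10110  (22)
  01100  (12)
  10000  (16)
  -----
  01001  (9)

9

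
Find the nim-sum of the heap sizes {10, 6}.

12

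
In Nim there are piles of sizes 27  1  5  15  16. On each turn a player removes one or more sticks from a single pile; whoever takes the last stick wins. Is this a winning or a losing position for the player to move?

Losing position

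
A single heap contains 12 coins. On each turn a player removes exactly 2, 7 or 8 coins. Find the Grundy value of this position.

Grundy values for subtraction set {2, 7, 8}:
g(0) = mex{} = 0
g(1) = mex{} = 0
g(2) = mex{0} = 1
g(3) = mex{0} = 1
g(4) = mex{1} = 0
g(5) = mex{1} = 0
g(6) = mex{0} = 1
g(7) = mex{0} = 1
g(8) = mex{0,1} = 2
g(9) = mex{0,1} = 2
g(10) = mex{1,2} = 0
g(11) = mex{0,1,2} = 3
g(12) = mex{0} = 1
So g(12) = 1.

1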